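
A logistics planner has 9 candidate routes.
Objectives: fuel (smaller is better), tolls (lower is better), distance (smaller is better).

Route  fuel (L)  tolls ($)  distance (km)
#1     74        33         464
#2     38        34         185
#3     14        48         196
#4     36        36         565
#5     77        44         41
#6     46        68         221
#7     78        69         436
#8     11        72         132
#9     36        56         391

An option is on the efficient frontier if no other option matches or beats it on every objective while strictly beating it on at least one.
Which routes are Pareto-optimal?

#1: not dominated (best tolls).
#2: not dominated.
#3: not dominated.
#4: not dominated.
#5: not dominated (best distance).
#6: dominated by #2 (fuel 38≤46, tolls 34≤68, distance 185≤221).
#7: dominated by #2 (fuel 38≤78, tolls 34≤69, distance 185≤436).
#8: not dominated (best fuel).
#9: dominated by #3 (fuel 14≤36, tolls 48≤56, distance 196≤391).

#1, #2, #3, #4, #5, #8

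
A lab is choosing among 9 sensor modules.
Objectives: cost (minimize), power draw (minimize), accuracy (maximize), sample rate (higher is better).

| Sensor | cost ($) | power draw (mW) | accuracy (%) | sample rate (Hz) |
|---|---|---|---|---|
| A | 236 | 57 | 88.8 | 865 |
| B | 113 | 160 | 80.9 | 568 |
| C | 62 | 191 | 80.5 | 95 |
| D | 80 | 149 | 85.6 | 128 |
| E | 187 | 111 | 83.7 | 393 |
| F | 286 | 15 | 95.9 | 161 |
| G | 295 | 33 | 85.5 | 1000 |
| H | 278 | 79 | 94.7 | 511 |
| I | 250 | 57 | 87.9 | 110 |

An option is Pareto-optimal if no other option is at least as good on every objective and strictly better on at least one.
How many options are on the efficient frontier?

8

A: not dominated.
B: not dominated.
C: not dominated (best cost).
D: not dominated.
E: not dominated.
F: not dominated (best power draw).
G: not dominated (best sample rate).
H: not dominated.
I: dominated by A (cost 236≤250, power draw 57≤57, accuracy 88.8≥87.9, sample rate 865≥110).
Pareto-optimal: A, B, C, D, E, F, G, H → 8.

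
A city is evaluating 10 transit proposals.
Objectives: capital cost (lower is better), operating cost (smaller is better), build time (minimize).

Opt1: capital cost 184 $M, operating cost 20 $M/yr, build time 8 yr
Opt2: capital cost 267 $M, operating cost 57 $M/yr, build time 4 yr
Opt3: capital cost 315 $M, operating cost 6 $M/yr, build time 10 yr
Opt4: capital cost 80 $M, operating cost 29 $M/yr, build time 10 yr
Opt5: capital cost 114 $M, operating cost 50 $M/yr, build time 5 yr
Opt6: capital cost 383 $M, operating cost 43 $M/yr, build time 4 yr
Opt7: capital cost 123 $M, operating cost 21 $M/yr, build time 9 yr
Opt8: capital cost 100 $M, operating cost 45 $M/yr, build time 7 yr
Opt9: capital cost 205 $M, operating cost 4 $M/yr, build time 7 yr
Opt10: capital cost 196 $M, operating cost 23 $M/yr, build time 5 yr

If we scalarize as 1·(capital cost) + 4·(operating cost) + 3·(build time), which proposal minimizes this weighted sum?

Opt4

Opt1: 1·184 + 4·20 + 3·8 = 288
Opt2: 1·267 + 4·57 + 3·4 = 507
Opt3: 1·315 + 4·6 + 3·10 = 369
Opt4: 1·80 + 4·29 + 3·10 = 226
Opt5: 1·114 + 4·50 + 3·5 = 329
Opt6: 1·383 + 4·43 + 3·4 = 567
Opt7: 1·123 + 4·21 + 3·9 = 234
Opt8: 1·100 + 4·45 + 3·7 = 301
Opt9: 1·205 + 4·4 + 3·7 = 242
Opt10: 1·196 + 4·23 + 3·5 = 303
Lowest: Opt4 at 226.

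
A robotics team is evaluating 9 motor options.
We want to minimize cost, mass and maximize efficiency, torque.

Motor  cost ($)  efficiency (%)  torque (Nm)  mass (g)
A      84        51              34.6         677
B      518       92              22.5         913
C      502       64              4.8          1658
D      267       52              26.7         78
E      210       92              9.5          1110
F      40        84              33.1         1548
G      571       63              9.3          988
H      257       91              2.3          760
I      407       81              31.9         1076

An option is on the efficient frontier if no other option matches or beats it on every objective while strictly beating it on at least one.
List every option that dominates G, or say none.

B

B: cost 518≤571, efficiency 92≥63, torque 22.5≥9.3, mass 913≤988 — dominates G.
Others (A, C, D, E, F, H, I) are each worse than G on at least one objective.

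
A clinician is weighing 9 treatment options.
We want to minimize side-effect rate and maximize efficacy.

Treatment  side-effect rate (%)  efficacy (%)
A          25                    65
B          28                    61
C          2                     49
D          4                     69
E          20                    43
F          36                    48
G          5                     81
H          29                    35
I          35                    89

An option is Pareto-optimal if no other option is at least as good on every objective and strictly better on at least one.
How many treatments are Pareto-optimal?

4

A: dominated by D (side-effect rate 4≤25, efficacy 69≥65).
B: dominated by A (side-effect rate 25≤28, efficacy 65≥61).
C: not dominated (best side-effect rate).
D: not dominated.
E: dominated by C (side-effect rate 2≤20, efficacy 49≥43).
F: dominated by A (side-effect rate 25≤36, efficacy 65≥48).
G: not dominated.
H: dominated by A (side-effect rate 25≤29, efficacy 65≥35).
I: not dominated (best efficacy).
Pareto-optimal: C, D, G, I → 4.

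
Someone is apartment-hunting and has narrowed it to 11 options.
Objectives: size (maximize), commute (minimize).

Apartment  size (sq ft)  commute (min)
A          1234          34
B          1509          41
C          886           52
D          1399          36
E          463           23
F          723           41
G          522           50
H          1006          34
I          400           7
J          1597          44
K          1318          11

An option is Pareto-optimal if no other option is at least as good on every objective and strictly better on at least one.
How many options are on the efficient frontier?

A: dominated by K (size 1318≥1234, commute 11≤34).
B: not dominated.
C: dominated by A (size 1234≥886, commute 34≤52).
D: not dominated.
E: dominated by K (size 1318≥463, commute 11≤23).
F: dominated by A (size 1234≥723, commute 34≤41).
G: dominated by A (size 1234≥522, commute 34≤50).
H: dominated by A (size 1234≥1006, commute 34≤34).
I: not dominated (best commute).
J: not dominated (best size).
K: not dominated.
Pareto-optimal: B, D, I, J, K → 5.

5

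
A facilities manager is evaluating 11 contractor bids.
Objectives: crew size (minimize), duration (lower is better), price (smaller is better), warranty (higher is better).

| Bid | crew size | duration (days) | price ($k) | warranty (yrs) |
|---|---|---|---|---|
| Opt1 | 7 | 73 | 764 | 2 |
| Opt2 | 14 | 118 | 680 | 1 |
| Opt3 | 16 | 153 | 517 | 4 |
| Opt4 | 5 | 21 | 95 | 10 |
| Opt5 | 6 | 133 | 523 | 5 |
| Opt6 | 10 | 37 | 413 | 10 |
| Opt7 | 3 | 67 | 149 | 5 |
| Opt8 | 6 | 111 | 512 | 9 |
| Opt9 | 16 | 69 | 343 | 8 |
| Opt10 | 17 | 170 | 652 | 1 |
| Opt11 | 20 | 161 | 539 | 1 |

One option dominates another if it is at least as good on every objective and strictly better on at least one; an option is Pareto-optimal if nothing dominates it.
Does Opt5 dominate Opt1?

Opt5 vs Opt1: Opt5 is worse on duration (133 vs 73), so it does not dominate Opt1.

No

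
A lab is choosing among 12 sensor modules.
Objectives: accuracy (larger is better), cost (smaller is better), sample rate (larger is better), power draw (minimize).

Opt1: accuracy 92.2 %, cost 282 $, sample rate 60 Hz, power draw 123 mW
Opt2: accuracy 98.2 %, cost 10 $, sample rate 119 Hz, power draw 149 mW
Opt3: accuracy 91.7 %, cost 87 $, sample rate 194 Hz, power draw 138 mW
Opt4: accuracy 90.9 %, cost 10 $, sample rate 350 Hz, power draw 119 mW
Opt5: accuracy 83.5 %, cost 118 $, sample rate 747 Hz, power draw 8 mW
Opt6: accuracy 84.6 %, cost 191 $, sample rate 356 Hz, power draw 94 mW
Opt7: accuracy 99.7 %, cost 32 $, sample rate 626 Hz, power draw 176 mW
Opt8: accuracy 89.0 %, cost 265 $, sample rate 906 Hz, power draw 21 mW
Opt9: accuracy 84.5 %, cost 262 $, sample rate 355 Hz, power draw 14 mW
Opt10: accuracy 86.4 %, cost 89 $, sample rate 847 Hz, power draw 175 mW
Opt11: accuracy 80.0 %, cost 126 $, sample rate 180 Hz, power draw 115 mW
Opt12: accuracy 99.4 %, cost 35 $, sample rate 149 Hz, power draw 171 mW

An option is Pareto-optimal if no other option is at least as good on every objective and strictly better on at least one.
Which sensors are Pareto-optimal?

Opt1, Opt2, Opt3, Opt4, Opt5, Opt6, Opt7, Opt8, Opt9, Opt10, Opt12

Opt1: not dominated.
Opt2: not dominated.
Opt3: not dominated.
Opt4: not dominated.
Opt5: not dominated (best power draw).
Opt6: not dominated.
Opt7: not dominated (best accuracy).
Opt8: not dominated (best sample rate).
Opt9: not dominated.
Opt10: not dominated.
Opt11: dominated by Opt5 (accuracy 83.5≥80.0, cost 118≤126, sample rate 747≥180, power draw 8≤115).
Opt12: not dominated.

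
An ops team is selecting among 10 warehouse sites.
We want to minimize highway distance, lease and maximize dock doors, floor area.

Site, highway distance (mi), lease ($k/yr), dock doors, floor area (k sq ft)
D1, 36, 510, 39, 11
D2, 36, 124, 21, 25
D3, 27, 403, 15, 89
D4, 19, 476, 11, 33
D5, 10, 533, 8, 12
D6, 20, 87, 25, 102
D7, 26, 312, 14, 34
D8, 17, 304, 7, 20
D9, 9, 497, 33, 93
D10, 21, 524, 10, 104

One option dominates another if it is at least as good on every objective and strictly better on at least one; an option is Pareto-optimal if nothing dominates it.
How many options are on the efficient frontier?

D1: not dominated (best dock doors).
D2: dominated by D6 (highway distance 20≤36, lease 87≤124, dock doors 25≥21, floor area 102≥25).
D3: dominated by D6 (highway distance 20≤27, lease 87≤403, dock doors 25≥15, floor area 102≥89).
D4: not dominated.
D5: dominated by D9 (highway distance 9≤10, lease 497≤533, dock doors 33≥8, floor area 93≥12).
D6: not dominated (best lease).
D7: dominated by D6 (highway distance 20≤26, lease 87≤312, dock doors 25≥14, floor area 102≥34).
D8: not dominated.
D9: not dominated (best highway distance).
D10: not dominated (best floor area).
Pareto-optimal: D1, D4, D6, D8, D9, D10 → 6.

6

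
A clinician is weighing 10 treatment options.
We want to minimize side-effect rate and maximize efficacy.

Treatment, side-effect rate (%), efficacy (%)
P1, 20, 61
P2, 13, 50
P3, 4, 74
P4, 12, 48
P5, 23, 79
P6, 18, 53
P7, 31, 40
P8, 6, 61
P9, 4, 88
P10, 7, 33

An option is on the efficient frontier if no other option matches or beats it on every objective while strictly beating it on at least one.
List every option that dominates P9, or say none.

none

P1: worse on side-effect rate (20 vs 4).
P2: worse on side-effect rate (13 vs 4).
P3: worse on efficacy (74 vs 88).
P4: worse on side-effect rate (12 vs 4).
P5: worse on side-effect rate (23 vs 4).
P6: worse on side-effect rate (18 vs 4).
P7: worse on side-effect rate (31 vs 4).
P8: worse on side-effect rate (6 vs 4).
P10: worse on side-effect rate (7 vs 4).
No option dominates P9.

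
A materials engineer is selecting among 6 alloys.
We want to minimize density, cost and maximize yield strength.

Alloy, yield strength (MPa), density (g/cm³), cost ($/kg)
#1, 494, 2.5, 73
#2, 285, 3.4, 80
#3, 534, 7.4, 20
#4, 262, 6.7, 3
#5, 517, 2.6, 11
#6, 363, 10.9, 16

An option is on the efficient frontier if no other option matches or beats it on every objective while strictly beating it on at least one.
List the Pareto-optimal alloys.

#1, #3, #4, #5

#1: not dominated (best density).
#2: dominated by #1 (yield strength 494≥285, density 2.5≤3.4, cost 73≤80).
#3: not dominated (best yield strength).
#4: not dominated (best cost).
#5: not dominated.
#6: dominated by #5 (yield strength 517≥363, density 2.6≤10.9, cost 11≤16).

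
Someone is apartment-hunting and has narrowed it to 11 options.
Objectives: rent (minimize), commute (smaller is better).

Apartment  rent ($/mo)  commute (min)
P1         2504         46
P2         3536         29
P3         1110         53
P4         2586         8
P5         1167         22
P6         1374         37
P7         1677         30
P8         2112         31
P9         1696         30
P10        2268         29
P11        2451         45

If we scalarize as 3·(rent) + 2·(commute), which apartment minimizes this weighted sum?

P3

P1: 3·2504 + 2·46 = 7604
P2: 3·3536 + 2·29 = 10666
P3: 3·1110 + 2·53 = 3436
P4: 3·2586 + 2·8 = 7774
P5: 3·1167 + 2·22 = 3545
P6: 3·1374 + 2·37 = 4196
P7: 3·1677 + 2·30 = 5091
P8: 3·2112 + 2·31 = 6398
P9: 3·1696 + 2·30 = 5148
P10: 3·2268 + 2·29 = 6862
P11: 3·2451 + 2·45 = 7443
Lowest: P3 at 3436.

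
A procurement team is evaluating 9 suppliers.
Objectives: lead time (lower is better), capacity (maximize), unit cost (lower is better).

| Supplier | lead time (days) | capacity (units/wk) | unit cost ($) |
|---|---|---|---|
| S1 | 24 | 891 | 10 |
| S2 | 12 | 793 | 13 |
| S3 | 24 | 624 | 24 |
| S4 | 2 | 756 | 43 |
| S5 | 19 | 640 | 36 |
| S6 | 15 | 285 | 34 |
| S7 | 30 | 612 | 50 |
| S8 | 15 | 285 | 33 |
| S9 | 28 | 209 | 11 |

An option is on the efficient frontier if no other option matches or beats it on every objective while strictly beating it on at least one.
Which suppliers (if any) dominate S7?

S1, S2, S3, S4, S5

S1: lead time 24≤30, capacity 891≥612, unit cost 10≤50 — dominates S7.
S2: lead time 12≤30, capacity 793≥612, unit cost 13≤50 — dominates S7.
S3: lead time 24≤30, capacity 624≥612, unit cost 24≤50 — dominates S7.
S4: lead time 2≤30, capacity 756≥612, unit cost 43≤50 — dominates S7.
S5: lead time 19≤30, capacity 640≥612, unit cost 36≤50 — dominates S7.
Others (S6, S8, S9) are each worse than S7 on at least one objective.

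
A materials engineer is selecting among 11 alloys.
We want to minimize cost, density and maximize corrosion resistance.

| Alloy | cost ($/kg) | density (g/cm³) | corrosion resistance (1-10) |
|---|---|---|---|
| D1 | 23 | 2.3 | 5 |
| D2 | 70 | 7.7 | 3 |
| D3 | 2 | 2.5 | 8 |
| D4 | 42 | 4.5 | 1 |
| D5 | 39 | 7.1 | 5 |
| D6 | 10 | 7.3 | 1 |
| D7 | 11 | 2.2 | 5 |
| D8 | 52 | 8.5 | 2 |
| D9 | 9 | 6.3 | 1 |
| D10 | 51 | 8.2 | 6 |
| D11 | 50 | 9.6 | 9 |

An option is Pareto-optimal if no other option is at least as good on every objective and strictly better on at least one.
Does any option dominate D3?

D1: worse on cost (23 vs 2).
D2: worse on cost (70 vs 2).
D4: worse on cost (42 vs 2).
D5: worse on cost (39 vs 2).
D6: worse on cost (10 vs 2).
D7: worse on cost (11 vs 2).
D8: worse on cost (52 vs 2).
D9: worse on cost (9 vs 2).
D10: worse on cost (51 vs 2).
D11: worse on cost (50 vs 2).
No option is at least as good as D3 on every objective and strictly better on one.

No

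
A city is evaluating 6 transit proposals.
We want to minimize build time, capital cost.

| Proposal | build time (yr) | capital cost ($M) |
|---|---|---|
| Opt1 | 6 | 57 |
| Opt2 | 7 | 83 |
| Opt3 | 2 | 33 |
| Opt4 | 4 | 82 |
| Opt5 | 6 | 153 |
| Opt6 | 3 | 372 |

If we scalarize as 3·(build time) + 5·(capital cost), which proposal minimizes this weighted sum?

Opt1: 3·6 + 5·57 = 303
Opt2: 3·7 + 5·83 = 436
Opt3: 3·2 + 5·33 = 171
Opt4: 3·4 + 5·82 = 422
Opt5: 3·6 + 5·153 = 783
Opt6: 3·3 + 5·372 = 1869
Lowest: Opt3 at 171.

Opt3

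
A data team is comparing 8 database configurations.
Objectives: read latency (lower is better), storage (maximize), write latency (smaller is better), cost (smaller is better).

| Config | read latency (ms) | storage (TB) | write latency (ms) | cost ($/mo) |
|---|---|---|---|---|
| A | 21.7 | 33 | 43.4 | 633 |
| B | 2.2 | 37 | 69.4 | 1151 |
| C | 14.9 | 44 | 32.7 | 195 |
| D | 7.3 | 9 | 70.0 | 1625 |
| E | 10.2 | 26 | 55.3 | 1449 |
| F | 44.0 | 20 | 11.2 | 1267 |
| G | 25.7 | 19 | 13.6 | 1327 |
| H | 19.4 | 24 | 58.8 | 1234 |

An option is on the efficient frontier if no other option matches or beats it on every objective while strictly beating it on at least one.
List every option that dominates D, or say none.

B: read latency 2.2≤7.3, storage 37≥9, write latency 69.4≤70.0, cost 1151≤1625 — dominates D.
Others (A, C, E, F, G, H) are each worse than D on at least one objective.

B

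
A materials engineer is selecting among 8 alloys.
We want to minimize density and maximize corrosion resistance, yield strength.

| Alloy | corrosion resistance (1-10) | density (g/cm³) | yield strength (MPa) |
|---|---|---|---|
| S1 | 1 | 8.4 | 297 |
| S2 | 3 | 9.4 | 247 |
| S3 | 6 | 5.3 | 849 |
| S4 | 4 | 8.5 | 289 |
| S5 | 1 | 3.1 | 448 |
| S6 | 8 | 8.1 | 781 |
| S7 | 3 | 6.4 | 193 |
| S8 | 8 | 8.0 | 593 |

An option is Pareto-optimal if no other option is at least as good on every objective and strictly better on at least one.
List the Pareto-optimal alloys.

S3, S5, S6, S8

S1: dominated by S3 (corrosion resistance 6≥1, density 5.3≤8.4, yield strength 849≥297).
S2: dominated by S3 (corrosion resistance 6≥3, density 5.3≤9.4, yield strength 849≥247).
S3: not dominated (best yield strength).
S4: dominated by S3 (corrosion resistance 6≥4, density 5.3≤8.5, yield strength 849≥289).
S5: not dominated (best density).
S6: not dominated.
S7: dominated by S3 (corrosion resistance 6≥3, density 5.3≤6.4, yield strength 849≥193).
S8: not dominated.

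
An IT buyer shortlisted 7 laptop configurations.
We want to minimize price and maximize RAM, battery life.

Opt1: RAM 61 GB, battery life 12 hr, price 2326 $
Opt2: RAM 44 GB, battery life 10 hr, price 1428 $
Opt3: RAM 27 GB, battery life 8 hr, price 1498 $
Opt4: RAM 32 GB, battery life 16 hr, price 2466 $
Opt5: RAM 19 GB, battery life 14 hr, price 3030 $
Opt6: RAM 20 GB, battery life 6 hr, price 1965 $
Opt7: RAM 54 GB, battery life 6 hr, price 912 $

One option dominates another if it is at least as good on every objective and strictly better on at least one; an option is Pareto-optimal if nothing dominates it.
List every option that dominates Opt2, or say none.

none

Opt1: worse on price (2326 vs 1428).
Opt3: worse on RAM (27 vs 44).
Opt4: worse on RAM (32 vs 44).
Opt5: worse on RAM (19 vs 44).
Opt6: worse on RAM (20 vs 44).
Opt7: worse on battery life (6 vs 10).
No option dominates Opt2.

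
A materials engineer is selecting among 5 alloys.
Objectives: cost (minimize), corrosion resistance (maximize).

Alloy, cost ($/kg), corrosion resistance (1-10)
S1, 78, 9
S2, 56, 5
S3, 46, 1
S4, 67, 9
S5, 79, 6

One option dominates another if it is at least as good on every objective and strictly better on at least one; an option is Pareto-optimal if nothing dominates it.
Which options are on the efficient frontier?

S1: dominated by S4 (cost 67≤78, corrosion resistance 9≥9).
S2: not dominated.
S3: not dominated (best cost).
S4: not dominated.
S5: dominated by S1 (cost 78≤79, corrosion resistance 9≥6).

S2, S3, S4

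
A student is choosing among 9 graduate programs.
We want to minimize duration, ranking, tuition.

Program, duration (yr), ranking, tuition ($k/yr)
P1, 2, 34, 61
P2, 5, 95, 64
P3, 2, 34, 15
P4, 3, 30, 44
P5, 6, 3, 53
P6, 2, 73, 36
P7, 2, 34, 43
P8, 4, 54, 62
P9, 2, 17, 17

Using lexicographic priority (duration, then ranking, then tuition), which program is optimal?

P9

First minimize duration: best is 2, kept {P1, P3, P6, P7, P9}.
Then minimize ranking: best is 17, kept {P9}.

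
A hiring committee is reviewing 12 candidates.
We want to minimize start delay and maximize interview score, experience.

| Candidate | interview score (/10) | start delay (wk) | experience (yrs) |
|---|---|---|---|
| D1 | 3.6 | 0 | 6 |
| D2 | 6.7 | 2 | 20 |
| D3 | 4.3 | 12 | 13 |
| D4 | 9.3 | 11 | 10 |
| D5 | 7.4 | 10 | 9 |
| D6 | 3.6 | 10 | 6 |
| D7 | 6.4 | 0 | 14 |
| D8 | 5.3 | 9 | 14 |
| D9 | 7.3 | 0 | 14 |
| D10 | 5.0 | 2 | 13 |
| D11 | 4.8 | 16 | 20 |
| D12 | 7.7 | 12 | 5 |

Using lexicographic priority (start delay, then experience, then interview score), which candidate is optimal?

First minimize start delay: best is 0, kept {D1, D7, D9}.
Then maximize experience: best is 14, kept {D7, D9}.
Then maximize interview score: best is 7.3, kept {D9}.

D9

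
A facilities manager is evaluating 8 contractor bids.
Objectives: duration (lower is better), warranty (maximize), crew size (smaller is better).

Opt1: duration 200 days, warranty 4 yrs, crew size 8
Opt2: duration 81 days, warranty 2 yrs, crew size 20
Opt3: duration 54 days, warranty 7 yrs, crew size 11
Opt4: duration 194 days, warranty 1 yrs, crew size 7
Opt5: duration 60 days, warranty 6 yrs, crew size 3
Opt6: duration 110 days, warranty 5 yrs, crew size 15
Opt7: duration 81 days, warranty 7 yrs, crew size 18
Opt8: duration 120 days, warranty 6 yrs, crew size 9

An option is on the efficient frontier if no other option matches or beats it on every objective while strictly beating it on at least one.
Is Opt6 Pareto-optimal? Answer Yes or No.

Opt3 vs Opt6: duration 54≤110, warranty 7≥5, crew size 11≤15 — Opt3 is at least as good on every objective and strictly better on at least one, so Opt3 dominates Opt6.

No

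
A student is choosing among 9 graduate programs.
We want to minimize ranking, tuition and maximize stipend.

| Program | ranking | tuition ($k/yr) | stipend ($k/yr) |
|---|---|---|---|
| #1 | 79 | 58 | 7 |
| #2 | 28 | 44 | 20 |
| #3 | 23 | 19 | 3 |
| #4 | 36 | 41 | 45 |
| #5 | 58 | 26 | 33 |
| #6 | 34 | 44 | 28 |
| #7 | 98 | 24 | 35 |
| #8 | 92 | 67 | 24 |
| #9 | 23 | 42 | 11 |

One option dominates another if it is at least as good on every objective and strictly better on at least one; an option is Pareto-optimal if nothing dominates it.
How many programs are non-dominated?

7

#1: dominated by #2 (ranking 28≤79, tuition 44≤58, stipend 20≥7).
#2: not dominated.
#3: not dominated (best tuition).
#4: not dominated (best stipend).
#5: not dominated.
#6: not dominated.
#7: not dominated.
#8: dominated by #4 (ranking 36≤92, tuition 41≤67, stipend 45≥24).
#9: not dominated.
Pareto-optimal: #2, #3, #4, #5, #6, #7, #9 → 7.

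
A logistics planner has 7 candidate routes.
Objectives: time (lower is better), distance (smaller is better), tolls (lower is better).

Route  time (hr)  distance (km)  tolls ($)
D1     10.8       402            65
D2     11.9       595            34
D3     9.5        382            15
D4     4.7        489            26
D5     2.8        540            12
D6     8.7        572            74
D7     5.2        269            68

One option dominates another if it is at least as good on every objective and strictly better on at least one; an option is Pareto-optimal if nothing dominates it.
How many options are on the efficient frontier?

4

D1: dominated by D3 (time 9.5≤10.8, distance 382≤402, tolls 15≤65).
D2: dominated by D3 (time 9.5≤11.9, distance 382≤595, tolls 15≤34).
D3: not dominated.
D4: not dominated.
D5: not dominated (best time).
D6: dominated by D4 (time 4.7≤8.7, distance 489≤572, tolls 26≤74).
D7: not dominated (best distance).
Pareto-optimal: D3, D4, D5, D7 → 4.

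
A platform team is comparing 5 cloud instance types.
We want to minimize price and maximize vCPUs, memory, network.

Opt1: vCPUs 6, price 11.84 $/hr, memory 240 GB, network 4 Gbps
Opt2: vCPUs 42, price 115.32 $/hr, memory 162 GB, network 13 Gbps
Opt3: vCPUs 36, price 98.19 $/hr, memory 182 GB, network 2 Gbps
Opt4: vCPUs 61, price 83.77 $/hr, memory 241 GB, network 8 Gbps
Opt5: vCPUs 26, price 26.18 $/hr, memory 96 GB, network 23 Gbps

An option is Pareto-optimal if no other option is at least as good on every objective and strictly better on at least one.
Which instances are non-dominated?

Opt1, Opt2, Opt4, Opt5

Opt1: not dominated (best price).
Opt2: not dominated.
Opt3: dominated by Opt4 (vCPUs 61≥36, price 83.77≤98.19, memory 241≥182, network 8≥2).
Opt4: not dominated (best vCPUs).
Opt5: not dominated (best network).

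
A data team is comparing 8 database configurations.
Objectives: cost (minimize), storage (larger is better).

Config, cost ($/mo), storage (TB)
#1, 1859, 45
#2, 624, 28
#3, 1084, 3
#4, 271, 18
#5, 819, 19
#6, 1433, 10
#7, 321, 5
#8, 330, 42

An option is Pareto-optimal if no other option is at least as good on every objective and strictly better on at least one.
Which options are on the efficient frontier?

#1, #4, #8

#1: not dominated (best storage).
#2: dominated by #8 (cost 330≤624, storage 42≥28).
#3: dominated by #2 (cost 624≤1084, storage 28≥3).
#4: not dominated (best cost).
#5: dominated by #2 (cost 624≤819, storage 28≥19).
#6: dominated by #2 (cost 624≤1433, storage 28≥10).
#7: dominated by #4 (cost 271≤321, storage 18≥5).
#8: not dominated.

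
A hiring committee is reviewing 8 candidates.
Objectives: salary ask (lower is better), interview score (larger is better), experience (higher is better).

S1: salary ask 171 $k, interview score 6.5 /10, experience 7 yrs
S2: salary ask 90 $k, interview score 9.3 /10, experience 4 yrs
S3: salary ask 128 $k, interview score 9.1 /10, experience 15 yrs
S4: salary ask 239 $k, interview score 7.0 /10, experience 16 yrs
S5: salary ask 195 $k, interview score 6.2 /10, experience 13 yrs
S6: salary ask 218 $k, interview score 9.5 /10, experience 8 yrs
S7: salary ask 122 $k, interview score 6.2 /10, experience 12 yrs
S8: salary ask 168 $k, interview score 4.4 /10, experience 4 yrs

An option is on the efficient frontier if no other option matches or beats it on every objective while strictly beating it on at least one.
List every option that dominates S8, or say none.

S2: salary ask 90≤168, interview score 9.3≥4.4, experience 4≥4 — dominates S8.
S3: salary ask 128≤168, interview score 9.1≥4.4, experience 15≥4 — dominates S8.
S7: salary ask 122≤168, interview score 6.2≥4.4, experience 12≥4 — dominates S8.
Others (S1, S4, S5, S6) are each worse than S8 on at least one objective.

S2, S3, S7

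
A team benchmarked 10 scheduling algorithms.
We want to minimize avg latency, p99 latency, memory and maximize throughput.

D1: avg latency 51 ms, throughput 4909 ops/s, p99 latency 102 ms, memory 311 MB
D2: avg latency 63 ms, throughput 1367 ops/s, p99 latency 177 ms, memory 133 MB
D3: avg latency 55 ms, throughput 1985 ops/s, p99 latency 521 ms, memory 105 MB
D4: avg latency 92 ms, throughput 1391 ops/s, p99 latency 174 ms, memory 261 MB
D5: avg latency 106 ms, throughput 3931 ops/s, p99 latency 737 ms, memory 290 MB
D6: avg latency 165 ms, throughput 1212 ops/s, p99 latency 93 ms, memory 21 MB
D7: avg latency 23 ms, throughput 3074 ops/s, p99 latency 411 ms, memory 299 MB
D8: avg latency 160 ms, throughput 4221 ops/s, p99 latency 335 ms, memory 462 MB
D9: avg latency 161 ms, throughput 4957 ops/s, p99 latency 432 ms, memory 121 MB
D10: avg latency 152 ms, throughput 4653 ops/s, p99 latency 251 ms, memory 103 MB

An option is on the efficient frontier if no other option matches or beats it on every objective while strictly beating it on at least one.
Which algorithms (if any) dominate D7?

D1: worse on avg latency (51 vs 23).
D2: worse on avg latency (63 vs 23).
D3: worse on avg latency (55 vs 23).
D4: worse on avg latency (92 vs 23).
D5: worse on avg latency (106 vs 23).
D6: worse on avg latency (165 vs 23).
D8: worse on avg latency (160 vs 23).
D9: worse on avg latency (161 vs 23).
D10: worse on avg latency (152 vs 23).
No option dominates D7.

none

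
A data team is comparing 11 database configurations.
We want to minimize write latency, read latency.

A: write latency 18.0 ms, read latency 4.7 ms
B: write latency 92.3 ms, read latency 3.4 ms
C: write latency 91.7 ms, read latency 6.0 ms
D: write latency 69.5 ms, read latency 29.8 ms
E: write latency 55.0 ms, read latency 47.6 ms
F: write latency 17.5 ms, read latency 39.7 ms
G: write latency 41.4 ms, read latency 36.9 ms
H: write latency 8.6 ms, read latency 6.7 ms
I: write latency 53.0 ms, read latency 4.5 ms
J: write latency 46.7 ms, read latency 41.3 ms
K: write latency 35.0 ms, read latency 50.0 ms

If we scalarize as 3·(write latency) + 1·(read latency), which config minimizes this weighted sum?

H

A: 3·18.0 + 1·4.7 = 58.7
B: 3·92.3 + 1·3.4 = 280.3
C: 3·91.7 + 1·6.0 = 281.1
D: 3·69.5 + 1·29.8 = 238.3
E: 3·55.0 + 1·47.6 = 212.6
F: 3·17.5 + 1·39.7 = 92.2
G: 3·41.4 + 1·36.9 = 161.1
H: 3·8.6 + 1·6.7 = 32.5
I: 3·53.0 + 1·4.5 = 163.5
J: 3·46.7 + 1·41.3 = 181.4
K: 3·35.0 + 1·50.0 = 155.0
Lowest: H at 32.5.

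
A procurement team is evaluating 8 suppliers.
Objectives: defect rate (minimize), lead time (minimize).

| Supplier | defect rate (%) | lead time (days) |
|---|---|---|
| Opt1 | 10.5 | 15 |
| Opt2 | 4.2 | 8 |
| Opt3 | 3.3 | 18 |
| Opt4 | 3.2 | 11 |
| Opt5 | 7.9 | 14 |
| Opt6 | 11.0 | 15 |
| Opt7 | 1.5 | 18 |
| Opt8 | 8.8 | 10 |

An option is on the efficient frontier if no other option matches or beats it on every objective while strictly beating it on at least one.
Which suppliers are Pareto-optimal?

Opt1: dominated by Opt2 (defect rate 4.2≤10.5, lead time 8≤15).
Opt2: not dominated (best lead time).
Opt3: dominated by Opt4 (defect rate 3.2≤3.3, lead time 11≤18).
Opt4: not dominated.
Opt5: dominated by Opt2 (defect rate 4.2≤7.9, lead time 8≤14).
Opt6: dominated by Opt1 (defect rate 10.5≤11.0, lead time 15≤15).
Opt7: not dominated (best defect rate).
Opt8: dominated by Opt2 (defect rate 4.2≤8.8, lead time 8≤10).

Opt2, Opt4, Opt7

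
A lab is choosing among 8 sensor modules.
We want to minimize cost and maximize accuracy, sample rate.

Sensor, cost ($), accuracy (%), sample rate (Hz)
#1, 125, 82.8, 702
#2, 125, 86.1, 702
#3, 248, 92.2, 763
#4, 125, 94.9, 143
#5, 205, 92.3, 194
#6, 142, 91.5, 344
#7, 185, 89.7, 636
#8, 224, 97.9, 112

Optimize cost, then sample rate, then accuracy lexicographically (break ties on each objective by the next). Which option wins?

First minimize cost: best is 125, kept {#1, #2, #4}.
Then maximize sample rate: best is 702, kept {#1, #2}.
Then maximize accuracy: best is 86.1, kept {#2}.

#2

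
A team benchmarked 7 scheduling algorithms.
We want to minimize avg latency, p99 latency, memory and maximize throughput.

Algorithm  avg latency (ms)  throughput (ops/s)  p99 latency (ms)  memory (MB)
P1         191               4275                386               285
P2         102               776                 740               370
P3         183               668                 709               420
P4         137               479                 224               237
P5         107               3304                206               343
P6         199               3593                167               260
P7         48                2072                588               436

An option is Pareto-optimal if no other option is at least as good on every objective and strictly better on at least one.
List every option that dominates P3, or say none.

P5: avg latency 107≤183, throughput 3304≥668, p99 latency 206≤709, memory 343≤420 — dominates P3.
Others (P1, P2, P4, P6, P7) are each worse than P3 on at least one objective.

P5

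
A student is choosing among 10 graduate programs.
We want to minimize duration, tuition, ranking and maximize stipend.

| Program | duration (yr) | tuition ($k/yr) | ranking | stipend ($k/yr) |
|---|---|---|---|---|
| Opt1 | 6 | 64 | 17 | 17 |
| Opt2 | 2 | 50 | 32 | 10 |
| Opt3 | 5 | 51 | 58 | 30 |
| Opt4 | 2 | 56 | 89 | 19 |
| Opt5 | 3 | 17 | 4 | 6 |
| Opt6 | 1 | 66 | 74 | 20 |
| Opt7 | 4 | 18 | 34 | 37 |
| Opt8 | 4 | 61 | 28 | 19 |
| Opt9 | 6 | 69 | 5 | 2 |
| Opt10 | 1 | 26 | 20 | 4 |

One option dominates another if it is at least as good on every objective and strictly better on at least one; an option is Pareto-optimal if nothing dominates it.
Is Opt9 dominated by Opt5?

Opt5 vs Opt9: duration 3≤6, tuition 17≤69, ranking 4≤5, stipend 6≥2 — Opt5 is at least as good on every objective with at least one strict improvement.

Yes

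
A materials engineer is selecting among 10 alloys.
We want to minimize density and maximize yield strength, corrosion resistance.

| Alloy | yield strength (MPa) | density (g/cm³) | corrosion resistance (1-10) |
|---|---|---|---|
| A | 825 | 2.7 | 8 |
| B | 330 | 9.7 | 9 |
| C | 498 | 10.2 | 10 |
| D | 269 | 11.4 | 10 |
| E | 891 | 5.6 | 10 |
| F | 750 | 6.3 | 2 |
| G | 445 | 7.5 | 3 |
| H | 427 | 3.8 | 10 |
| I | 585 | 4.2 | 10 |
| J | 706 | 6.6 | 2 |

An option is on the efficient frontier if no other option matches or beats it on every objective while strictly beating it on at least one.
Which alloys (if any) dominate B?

E, H, I

E: yield strength 891≥330, density 5.6≤9.7, corrosion resistance 10≥9 — dominates B.
H: yield strength 427≥330, density 3.8≤9.7, corrosion resistance 10≥9 — dominates B.
I: yield strength 585≥330, density 4.2≤9.7, corrosion resistance 10≥9 — dominates B.
Others (A, C, D, F, G, J) are each worse than B on at least one objective.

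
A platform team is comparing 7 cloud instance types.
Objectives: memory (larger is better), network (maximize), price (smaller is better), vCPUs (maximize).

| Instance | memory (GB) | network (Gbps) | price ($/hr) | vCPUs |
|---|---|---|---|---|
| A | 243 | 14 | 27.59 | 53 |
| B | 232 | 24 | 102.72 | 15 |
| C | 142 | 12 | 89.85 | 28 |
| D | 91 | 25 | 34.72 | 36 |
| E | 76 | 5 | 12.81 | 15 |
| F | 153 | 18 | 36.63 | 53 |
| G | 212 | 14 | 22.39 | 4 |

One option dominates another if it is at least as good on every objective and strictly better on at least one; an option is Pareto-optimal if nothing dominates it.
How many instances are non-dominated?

6

A: not dominated (best memory).
B: not dominated.
C: dominated by A (memory 243≥142, network 14≥12, price 27.59≤89.85, vCPUs 53≥28).
D: not dominated (best network).
E: not dominated (best price).
F: not dominated.
G: not dominated.
Pareto-optimal: A, B, D, E, F, G → 6.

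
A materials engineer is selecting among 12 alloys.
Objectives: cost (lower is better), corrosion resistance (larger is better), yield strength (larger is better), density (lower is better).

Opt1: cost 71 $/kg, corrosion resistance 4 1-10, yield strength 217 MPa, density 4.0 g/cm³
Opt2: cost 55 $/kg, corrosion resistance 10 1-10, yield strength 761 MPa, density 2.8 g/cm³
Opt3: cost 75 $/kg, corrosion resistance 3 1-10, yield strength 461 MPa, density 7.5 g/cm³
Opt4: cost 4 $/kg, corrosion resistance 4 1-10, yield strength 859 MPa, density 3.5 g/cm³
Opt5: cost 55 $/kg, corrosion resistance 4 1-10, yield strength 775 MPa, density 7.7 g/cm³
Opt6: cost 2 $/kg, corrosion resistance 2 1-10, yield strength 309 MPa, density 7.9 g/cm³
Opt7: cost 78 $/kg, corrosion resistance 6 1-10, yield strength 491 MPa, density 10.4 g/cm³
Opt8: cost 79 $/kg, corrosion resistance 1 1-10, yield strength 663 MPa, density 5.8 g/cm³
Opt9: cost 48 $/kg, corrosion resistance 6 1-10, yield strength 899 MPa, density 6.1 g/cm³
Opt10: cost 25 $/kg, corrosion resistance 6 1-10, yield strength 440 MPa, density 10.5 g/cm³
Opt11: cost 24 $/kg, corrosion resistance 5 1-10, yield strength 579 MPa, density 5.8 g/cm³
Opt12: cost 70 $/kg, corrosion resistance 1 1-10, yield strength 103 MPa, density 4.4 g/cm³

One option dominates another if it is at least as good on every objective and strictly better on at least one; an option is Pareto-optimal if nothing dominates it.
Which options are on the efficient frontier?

Opt2, Opt4, Opt6, Opt9, Opt10, Opt11

Opt1: dominated by Opt2 (cost 55≤71, corrosion resistance 10≥4, yield strength 761≥217, density 2.8≤4.0).
Opt2: not dominated (best corrosion resistance).
Opt3: dominated by Opt2 (cost 55≤75, corrosion resistance 10≥3, yield strength 761≥461, density 2.8≤7.5).
Opt4: not dominated.
Opt5: dominated by Opt4 (cost 4≤55, corrosion resistance 4≥4, yield strength 859≥775, density 3.5≤7.7).
Opt6: not dominated (best cost).
Opt7: dominated by Opt2 (cost 55≤78, corrosion resistance 10≥6, yield strength 761≥491, density 2.8≤10.4).
Opt8: dominated by Opt2 (cost 55≤79, corrosion resistance 10≥1, yield strength 761≥663, density 2.8≤5.8).
Opt9: not dominated (best yield strength).
Opt10: not dominated.
Opt11: not dominated.
Opt12: dominated by Opt2 (cost 55≤70, corrosion resistance 10≥1, yield strength 761≥103, density 2.8≤4.4).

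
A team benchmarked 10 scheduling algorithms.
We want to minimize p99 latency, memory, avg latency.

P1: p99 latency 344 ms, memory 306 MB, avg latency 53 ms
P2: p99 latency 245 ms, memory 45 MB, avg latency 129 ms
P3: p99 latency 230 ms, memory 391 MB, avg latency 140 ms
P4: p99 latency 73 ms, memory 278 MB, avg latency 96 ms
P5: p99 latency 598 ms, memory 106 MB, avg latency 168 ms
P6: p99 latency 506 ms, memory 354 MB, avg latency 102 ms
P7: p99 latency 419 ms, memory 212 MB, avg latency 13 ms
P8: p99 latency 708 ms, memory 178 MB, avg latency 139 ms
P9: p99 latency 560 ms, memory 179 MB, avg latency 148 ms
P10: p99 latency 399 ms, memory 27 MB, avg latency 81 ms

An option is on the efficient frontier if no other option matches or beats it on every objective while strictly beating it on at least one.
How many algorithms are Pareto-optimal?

P1: not dominated.
P2: not dominated.
P3: dominated by P4 (p99 latency 73≤230, memory 278≤391, avg latency 96≤140).
P4: not dominated (best p99 latency).
P5: dominated by P2 (p99 latency 245≤598, memory 45≤106, avg latency 129≤168).
P6: dominated by P1 (p99 latency 344≤506, memory 306≤354, avg latency 53≤102).
P7: not dominated (best avg latency).
P8: dominated by P2 (p99 latency 245≤708, memory 45≤178, avg latency 129≤139).
P9: dominated by P2 (p99 latency 245≤560, memory 45≤179, avg latency 129≤148).
P10: not dominated (best memory).
Pareto-optimal: P1, P2, P4, P7, P10 → 5.

5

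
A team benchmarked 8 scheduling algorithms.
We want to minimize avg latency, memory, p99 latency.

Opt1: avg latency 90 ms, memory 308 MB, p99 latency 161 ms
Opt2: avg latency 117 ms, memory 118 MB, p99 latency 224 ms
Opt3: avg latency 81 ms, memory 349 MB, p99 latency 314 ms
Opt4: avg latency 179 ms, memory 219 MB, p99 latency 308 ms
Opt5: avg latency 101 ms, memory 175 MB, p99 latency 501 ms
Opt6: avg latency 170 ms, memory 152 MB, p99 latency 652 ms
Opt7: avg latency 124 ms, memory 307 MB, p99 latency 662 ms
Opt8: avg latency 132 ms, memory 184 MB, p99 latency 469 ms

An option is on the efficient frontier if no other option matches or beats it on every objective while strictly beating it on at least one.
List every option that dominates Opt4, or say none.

Opt2: avg latency 117≤179, memory 118≤219, p99 latency 224≤308 — dominates Opt4.
Others (Opt1, Opt3, Opt5, Opt6, Opt7, Opt8) are each worse than Opt4 on at least one objective.

Opt2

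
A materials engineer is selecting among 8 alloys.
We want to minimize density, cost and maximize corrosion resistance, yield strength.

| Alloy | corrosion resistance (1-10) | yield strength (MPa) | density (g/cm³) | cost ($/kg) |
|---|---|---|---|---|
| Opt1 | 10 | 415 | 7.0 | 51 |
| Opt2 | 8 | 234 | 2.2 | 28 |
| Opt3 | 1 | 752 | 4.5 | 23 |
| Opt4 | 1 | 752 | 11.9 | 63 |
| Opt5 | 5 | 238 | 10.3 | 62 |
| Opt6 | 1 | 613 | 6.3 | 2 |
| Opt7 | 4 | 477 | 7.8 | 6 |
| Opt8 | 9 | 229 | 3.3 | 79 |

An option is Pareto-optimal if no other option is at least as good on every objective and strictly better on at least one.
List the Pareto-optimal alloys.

Opt1: not dominated (best corrosion resistance).
Opt2: not dominated (best density).
Opt3: not dominated.
Opt4: dominated by Opt3 (corrosion resistance 1≥1, yield strength 752≥752, density 4.5≤11.9, cost 23≤63).
Opt5: dominated by Opt1 (corrosion resistance 10≥5, yield strength 415≥238, density 7.0≤10.3, cost 51≤62).
Opt6: not dominated (best cost).
Opt7: not dominated.
Opt8: not dominated.

Opt1, Opt2, Opt3, Opt6, Opt7, Opt8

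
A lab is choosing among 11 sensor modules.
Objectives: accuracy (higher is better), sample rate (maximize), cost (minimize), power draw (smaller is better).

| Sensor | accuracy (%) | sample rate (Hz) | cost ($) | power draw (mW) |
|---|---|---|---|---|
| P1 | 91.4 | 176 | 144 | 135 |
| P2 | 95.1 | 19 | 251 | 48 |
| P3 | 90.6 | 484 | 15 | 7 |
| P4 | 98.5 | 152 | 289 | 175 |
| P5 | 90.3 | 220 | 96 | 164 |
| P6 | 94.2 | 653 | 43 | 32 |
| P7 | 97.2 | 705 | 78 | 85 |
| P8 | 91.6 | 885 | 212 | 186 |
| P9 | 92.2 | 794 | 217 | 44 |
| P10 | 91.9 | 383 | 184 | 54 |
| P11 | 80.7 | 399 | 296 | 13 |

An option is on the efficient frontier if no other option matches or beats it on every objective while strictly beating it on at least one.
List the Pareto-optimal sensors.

P1: dominated by P6 (accuracy 94.2≥91.4, sample rate 653≥176, cost 43≤144, power draw 32≤135).
P2: not dominated.
P3: not dominated (best cost).
P4: not dominated (best accuracy).
P5: dominated by P3 (accuracy 90.6≥90.3, sample rate 484≥220, cost 15≤96, power draw 7≤164).
P6: not dominated.
P7: not dominated.
P8: not dominated (best sample rate).
P9: not dominated.
P10: dominated by P6 (accuracy 94.2≥91.9, sample rate 653≥383, cost 43≤184, power draw 32≤54).
P11: dominated by P3 (accuracy 90.6≥80.7, sample rate 484≥399, cost 15≤296, power draw 7≤13).

P2, P3, P4, P6, P7, P8, P9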